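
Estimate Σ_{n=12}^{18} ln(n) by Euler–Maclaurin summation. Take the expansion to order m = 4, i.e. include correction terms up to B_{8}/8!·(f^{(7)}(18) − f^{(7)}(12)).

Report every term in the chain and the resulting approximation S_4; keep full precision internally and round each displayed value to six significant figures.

The integral term ∫_12^18 ln(x) dx = 16.2078.
½[f(12) + f(18)] = ½[2.48491 + 2.89037] = 2.68764.
Running total after boundary: 18.8955.
Order-1 term: 1/12 · (0.0555556 − 0.0833333) = -0.00231481.
After k=1: 18.8931.
Order-2 term: −1/720 · (0.000342936 − 0.00115741) = 1.13121e-06.
After k=2: 18.8931.
Order-3 term: 1/30240 · (1.27013e-05 − 9.64506e-05) = -2.76949e-09.
After k=3: 18.8931.
Order-4 term: −1/1209600 · (1.17605e-06 − 2.00939e-05) = 1.56397e-11.

S_4 ≈ 18.8931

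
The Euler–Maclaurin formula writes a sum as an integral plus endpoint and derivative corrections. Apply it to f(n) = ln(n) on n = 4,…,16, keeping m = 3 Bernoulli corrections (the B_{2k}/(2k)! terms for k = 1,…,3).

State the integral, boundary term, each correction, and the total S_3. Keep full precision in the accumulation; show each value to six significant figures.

The integral term ∫_4^16 ln(x) dx = 26.8162.
Boundary: ½(f(4) + f(16)) = ½(1.38629 + 2.77259) = 2.07944.
Running total after boundary: 28.8957.
k=1: B_{2}/(2)! × [f^{(1)}(16) − f^{(1)}(4)] = 1/12 × (0.0625000 − 0.250000) = -0.0156250.
Running total after k=1: 28.8801.
k=2: B_{4}/(4)! × [f^{(3)}(16) − f^{(3)}(4)] = −1/720 × (0.000488281 − 0.0312500) = 4.27246e-05.
Running total after k=2: 28.8801.
k=3: B_{6}/(6)! × [f^{(5)}(16) − f^{(5)}(4)] = 1/30240 × (2.28882e-05 − 0.0234375) = -7.74293e-07.

S_3 ≈ 28.8801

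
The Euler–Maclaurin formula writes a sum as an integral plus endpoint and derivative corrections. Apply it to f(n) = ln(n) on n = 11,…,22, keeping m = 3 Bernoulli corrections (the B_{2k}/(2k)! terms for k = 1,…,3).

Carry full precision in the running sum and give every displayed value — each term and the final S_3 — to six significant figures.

S_3 ≈ 33.3668

∫_11^22 ln(x) dx evaluates to 30.6261.
½[f(11) + f(22)] = ½[2.39790 + 3.09104] = 2.74447.
Running total after boundary: 33.3706.
k=1: B_{2}/(2)! × [f^{(1)}(22) − f^{(1)}(11)] = 1/12 × (0.0454545 − 0.0909091) = -0.00378788.
Partial sum through k=1: 33.3668.
k=2: B_{4}/(4)! × [f^{(3)}(22) − f^{(3)}(11)] = −1/720 × (0.000187829 − 0.00150263) = 1.82611e-06.
Partial sum through k=2: 33.3668.
k=3: B_{6}/(6)! × [f^{(5)}(22) − f^{(5)}(11)] = 1/30240 × (4.65691e-06 − 0.000149021) = -4.77395e-09.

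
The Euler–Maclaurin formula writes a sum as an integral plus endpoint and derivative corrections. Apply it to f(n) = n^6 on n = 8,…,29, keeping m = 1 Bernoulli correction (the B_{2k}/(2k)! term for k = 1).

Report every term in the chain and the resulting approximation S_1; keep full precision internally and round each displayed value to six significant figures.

S_1 ≈ 2.77175e+09

Integral: ∫_8^29 x^6 dx = 2.46397e+09.
½[f(8) + f(29)] = ½[262144 + 5.94823e+08] = 2.97543e+08.
So far: 2.76151e+09.
Correction k=1: B_{2}/2! · (f^{(1)}(29) − f^{(1)}(8)) = 1/12 · (1.23067e+08 − 196608) = 1.02392e+07.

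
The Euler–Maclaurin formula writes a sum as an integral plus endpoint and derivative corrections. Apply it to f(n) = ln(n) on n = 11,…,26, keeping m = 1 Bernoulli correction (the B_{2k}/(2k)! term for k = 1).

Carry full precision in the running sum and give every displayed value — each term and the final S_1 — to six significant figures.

S_1 ≈ 46.1573

Integral: ∫_11^26 ln(x) dx = 43.3337.
Boundary: ½(f(11) + f(26)) = ½(2.39790 + 3.25810) = 2.82800.
Integral + boundary = 46.1617.
Correction k=1: B_{2}/2! · (f^{(1)}(26) − f^{(1)}(11)) = 1/12 · (0.0384615 − 0.0909091) = -0.00437063.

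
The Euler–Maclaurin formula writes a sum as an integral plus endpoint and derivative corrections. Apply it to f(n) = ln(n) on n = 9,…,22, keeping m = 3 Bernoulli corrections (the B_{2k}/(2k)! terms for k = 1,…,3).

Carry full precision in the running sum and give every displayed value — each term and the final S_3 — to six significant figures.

S_3 ≈ 37.8666

Integral: ∫_9^22 ln(x) dx = 35.2279.
½[f(9) + f(22)] = ½[2.19722 + 3.09104] = 2.64413.
Running total after boundary: 37.8720.
Order-1 term: 1/12 · (0.0454545 − 0.111111) = -0.00547138.
Running total after k=1: 37.8666.
Order-2 term: −1/720 · (0.000187829 − 0.00274348) = 3.54952e-06.
Running total after k=2: 37.8666.
Order-3 term: 1/30240 · (4.65691e-06 − 0.000406442) = -1.32865e-08.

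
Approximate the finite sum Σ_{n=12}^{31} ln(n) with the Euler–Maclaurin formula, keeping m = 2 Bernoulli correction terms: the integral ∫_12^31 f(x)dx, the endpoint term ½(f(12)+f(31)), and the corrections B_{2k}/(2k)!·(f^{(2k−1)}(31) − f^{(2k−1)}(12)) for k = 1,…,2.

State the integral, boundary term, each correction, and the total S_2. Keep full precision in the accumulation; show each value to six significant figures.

S_2 ≈ 60.5899

The integral term ∫_12^31 ln(x) dx = 57.6347.
Boundary: ½(f(12) + f(31)) = ½(2.48491 + 3.43399) = 2.95945.
Integral + boundary = 60.5942.
k=1: B_{2}/(2)! × [f^{(1)}(31) − f^{(1)}(12)] = 1/12 × (0.0322581 − 0.0833333) = -0.00425627.
Running total after k=1: 60.5899.
k=2: B_{4}/(4)! × [f^{(3)}(31) − f^{(3)}(12)] = −1/720 × (6.71344e-05 − 0.00115741) = 1.51427e-06.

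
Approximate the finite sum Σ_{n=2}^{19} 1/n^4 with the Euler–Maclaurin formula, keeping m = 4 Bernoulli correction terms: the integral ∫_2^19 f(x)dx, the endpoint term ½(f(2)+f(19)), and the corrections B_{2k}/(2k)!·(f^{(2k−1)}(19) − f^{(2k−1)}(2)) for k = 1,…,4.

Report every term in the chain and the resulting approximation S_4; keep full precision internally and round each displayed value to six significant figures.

Integral: ∫_2^19 1/x^4 dx = 0.0416181.
Endpoint term: (f(2) + f(19))/2 = (0.0625000 + 7.67336e-06)/2 = 0.0312538.
So far: 0.0728719.
Order-1 term: 1/12 · (-1.61544e-06 − (-0.125000)) = 0.0104165.
Partial sum through k=1: 0.0832884.
Order-2 term: −1/720 · (-1.34247e-07 − (-0.937500)) = -0.00130208.
Partial sum through k=2: 0.0819864.
Order-3 term: 1/30240 · (-2.08251e-08 − (-13.1250)) = 0.000434028.
Partial sum through k=3: 0.0824204.
Order-4 term: −1/1209600 · (-5.19185e-09 − (-295.312)) = -0.000244141.

S_4 ≈ 0.0821762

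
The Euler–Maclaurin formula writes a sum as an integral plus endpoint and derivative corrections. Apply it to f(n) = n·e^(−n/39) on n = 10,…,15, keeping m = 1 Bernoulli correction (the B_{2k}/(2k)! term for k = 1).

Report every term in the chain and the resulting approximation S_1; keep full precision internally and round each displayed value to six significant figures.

The integral term ∫_10^15 x·e^(−x/39) dx = 45.1982.
½[f(10) + f(15)] = ½[7.73824 + 10.2107] = 8.97447.
Integral + boundary = 54.1727.
Correction k=1: B_{2}/2! · (f^{(1)}(15) − f^{(1)}(10)) = 1/12 · (0.418900 − 0.575408) = -0.0130423.

S_1 ≈ 54.1596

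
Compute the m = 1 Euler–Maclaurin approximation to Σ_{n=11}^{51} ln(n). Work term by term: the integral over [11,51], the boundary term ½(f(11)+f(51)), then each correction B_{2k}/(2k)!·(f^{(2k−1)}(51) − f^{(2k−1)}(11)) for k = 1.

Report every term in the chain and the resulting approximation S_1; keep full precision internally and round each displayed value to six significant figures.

S_1 ≈ 137.305

The integral term ∫_11^51 ln(x) dx = 134.146.
Boundary: ½(f(11) + f(51)) = ½(2.39790 + 3.93183) = 3.16486.
Running total after boundary: 137.311.
k=1: B_{2}/(2)! × [f^{(1)}(51) − f^{(1)}(11)] = 1/12 × (0.0196078 − 0.0909091) = -0.00594177.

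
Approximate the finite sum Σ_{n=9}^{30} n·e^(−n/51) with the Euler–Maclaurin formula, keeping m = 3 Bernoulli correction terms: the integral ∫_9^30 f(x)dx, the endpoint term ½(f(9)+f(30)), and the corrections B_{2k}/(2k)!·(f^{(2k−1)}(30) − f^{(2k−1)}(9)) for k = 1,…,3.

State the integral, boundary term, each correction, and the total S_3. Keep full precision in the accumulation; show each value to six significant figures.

S_3 ≈ 283.056

Integral: ∫_9^30 x·e^(−x/51) dx = 270.993.
½[f(9) + f(30)] = ½[7.54401 + 16.6592] = 12.1016.
Integral + boundary = 283.095.
Correction k=1: B_{2}/2! · (f^{(1)}(30) − f^{(1)}(9)) = 1/12 · (0.228656 − 0.690302) = -0.0384705.
After k=1: 283.056.
Correction k=2: B_{4}/4! · (f^{(3)}(30) − f^{(3)}(9)) = −1/720 · (0.000514905 − 0.000909938) = 5.48657e-07.
After k=2: 283.056.
Correction k=3: B_{6}/6! · (f^{(5)}(30) − f^{(5)}(9)) = 1/30240 · (3.62130e-07 − 5.97646e-07) = -7.78823e-12.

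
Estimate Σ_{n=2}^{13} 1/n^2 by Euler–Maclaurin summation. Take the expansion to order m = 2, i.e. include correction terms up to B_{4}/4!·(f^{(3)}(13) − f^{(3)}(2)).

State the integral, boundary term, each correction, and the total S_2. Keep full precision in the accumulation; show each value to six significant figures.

The integral term ∫_2^13 1/x^2 dx = 0.423077.
½[f(2) + f(13)] = ½[0.250000 + 0.00591716] = 0.127959.
So far: 0.551036.
k=1: B_{2}/(2)! × [f^{(1)}(13) − f^{(1)}(2)] = 1/12 × (-0.000910332 − (-0.250000)) = 0.0207575.
Partial sum through k=1: 0.571793.
k=2: B_{4}/(4)! × [f^{(3)}(13) − f^{(3)}(2)] = −1/720 × (-6.46390e-05 − (-0.750000)) = -0.00104158.

S_2 ≈ 0.570751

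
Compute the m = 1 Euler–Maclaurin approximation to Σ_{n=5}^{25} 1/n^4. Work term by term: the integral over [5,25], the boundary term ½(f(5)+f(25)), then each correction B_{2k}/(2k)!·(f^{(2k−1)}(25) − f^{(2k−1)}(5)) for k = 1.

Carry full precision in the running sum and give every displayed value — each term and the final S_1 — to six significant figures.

S_1 ≈ 0.00355325

Integral: ∫_5^25 1/x^4 dx = 0.00264533.
½[f(5) + f(25)] = ½[0.00160000 + 2.56000e-06] = 0.000801280.
Integral + boundary = 0.00344661.
k=1: B_{2}/(2)! × [f^{(1)}(25) − f^{(1)}(5)] = 1/12 × (-4.09600e-07 − (-0.00128000)) = 0.000106633.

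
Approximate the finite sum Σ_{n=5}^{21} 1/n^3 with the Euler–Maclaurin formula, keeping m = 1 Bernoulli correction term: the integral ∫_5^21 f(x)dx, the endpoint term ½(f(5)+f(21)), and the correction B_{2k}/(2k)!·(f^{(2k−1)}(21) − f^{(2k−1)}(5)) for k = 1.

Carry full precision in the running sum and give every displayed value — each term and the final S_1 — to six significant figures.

S_1 ≈ 0.0233189

Integral: ∫_5^21 1/x^3 dx = 0.0188662.
½[f(5) + f(21)] = ½[0.00800000 + 0.000107980] = 0.00405399.
So far: 0.0229202.
Order-1 term: 1/12 · (-1.54257e-05 − (-0.00480000)) = 0.000398715.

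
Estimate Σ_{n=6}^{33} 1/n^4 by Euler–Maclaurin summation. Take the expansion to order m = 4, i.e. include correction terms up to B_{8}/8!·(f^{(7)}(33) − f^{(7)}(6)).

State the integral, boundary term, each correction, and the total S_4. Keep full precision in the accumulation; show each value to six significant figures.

∫_6^33 1/x^4 dx evaluates to 0.00153393.
½[f(6) + f(33)] = ½[0.000771605 + 8.43226e-07] = 0.000386224.
So far: 0.00192016.
Order-1 term: 1/12 · (-1.02209e-07 − (-0.000514403)) = 4.28584e-05.
Partial sum through k=1: 0.00196302.
Order-2 term: −1/720 · (-2.81568e-09 − (-0.000428669)) = -5.95370e-07.
Partial sum through k=2: 0.00196242.
Order-3 term: 1/30240 · (-1.44792e-10 − (-0.000666819)) = 2.20509e-08.
Partial sum through k=3: 0.00196244.
Order-4 term: −1/1209600 · (-1.19663e-11 − (-0.00166705)) = -1.37818e-09.

S_4 ≈ 0.00196244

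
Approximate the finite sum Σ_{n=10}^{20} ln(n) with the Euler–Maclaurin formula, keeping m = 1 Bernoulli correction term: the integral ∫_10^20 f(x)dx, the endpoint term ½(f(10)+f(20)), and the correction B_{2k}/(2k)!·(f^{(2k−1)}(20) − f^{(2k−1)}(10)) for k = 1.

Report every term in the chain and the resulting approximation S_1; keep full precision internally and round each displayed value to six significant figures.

S_1 ≈ 29.5338

The integral term ∫_10^20 ln(x) dx = 26.8888.
Boundary: ½(f(10) + f(20)) = ½(2.30259 + 2.99573) = 2.64916.
Running total after boundary: 29.5380.
Order-1 term: 1/12 · (0.0500000 − 0.100000) = -0.00416667.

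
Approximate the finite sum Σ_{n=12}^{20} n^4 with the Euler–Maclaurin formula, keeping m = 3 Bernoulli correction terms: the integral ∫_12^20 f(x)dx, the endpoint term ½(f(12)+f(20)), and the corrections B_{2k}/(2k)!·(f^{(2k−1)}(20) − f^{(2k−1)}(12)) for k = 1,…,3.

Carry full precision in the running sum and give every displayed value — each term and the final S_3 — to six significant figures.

Integral: ∫_12^20 x^4 dx = 590234.
Endpoint term: (f(12) + f(20))/2 = (20736.0 + 160000)/2 = 90368.0.
So far: 680602.
Order-1 term: 1/12 · (32000.0 − 6912.00) = 2090.67.
Running total after k=1: 682692.
Order-2 term: −1/720 · (480.000 − 288.000) = -0.266667.
Running total after k=2: 682692.
Order-3 term: 1/30240 · (0.00000 − 0.00000) = 0.00000.

S_3 ≈ 682692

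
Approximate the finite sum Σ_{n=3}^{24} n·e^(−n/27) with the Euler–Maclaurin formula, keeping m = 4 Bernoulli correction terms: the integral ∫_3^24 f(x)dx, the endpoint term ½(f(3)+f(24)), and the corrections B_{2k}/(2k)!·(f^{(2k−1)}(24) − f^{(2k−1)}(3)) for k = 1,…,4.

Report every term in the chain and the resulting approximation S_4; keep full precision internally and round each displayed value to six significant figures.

S_4 ≈ 164.931

∫_3^24 x·e^(−x/27) dx evaluates to 158.718.
Boundary: ½(f(3) + f(24)) = ½(2.68452 + 9.86669) = 6.27561.
Running total after boundary: 164.994.
k=1: B_{2}/(2)! × [f^{(1)}(24) − f^{(1)}(3)] = 1/12 × (0.0456791 − 0.795413) = -0.0624778.
Partial sum through k=1: 164.931.
k=2: B_{4}/(4)! × [f^{(3)}(24) − f^{(3)}(3)] = −1/720 × (0.00119054 − 0.00354608) = 3.27158e-06.
Partial sum through k=2: 164.931.
k=3: B_{6}/(6)! × [f^{(5)}(24) − f^{(5)}(3)] = 1/30240 × (3.18027e-06 − 8.23190e-06) = -1.67051e-10.
Partial sum through k=3: 164.931.
k=4: B_{8}/(8)! × [f^{(7)}(24) − f^{(7)}(3)] = −1/1209600 × (6.48482e-09 − 1.59115e-08) = 7.79324e-15.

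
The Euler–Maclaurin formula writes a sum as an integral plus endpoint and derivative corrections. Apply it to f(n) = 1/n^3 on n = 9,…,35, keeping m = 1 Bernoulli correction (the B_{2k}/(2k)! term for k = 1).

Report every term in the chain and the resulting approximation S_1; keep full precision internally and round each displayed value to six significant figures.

S_1 ≈ 0.00650015

Integral: ∫_9^35 1/x^3 dx = 0.00576468.
Endpoint term: (f(9) + f(35))/2 = (0.00137174 + 2.33236e-05)/2 = 0.000697533.
Integral + boundary = 0.00646221.
k=1: B_{2}/(2)! × [f^{(1)}(35) − f^{(1)}(9)] = 1/12 × (-1.99917e-06 − (-0.000457247)) = 3.79374e-05.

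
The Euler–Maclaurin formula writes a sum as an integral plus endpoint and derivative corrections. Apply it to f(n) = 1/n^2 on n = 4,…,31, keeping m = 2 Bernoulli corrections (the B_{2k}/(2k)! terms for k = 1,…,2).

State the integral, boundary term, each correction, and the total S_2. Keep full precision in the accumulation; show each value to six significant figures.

S_2 ≈ 0.252078

The integral term ∫_4^31 1/x^2 dx = 0.217742.
Endpoint term: (f(4) + f(31))/2 = (0.0625000 + 0.00104058)/2 = 0.0317703.
So far: 0.249512.
Correction k=1: B_{2}/2! · (f^{(1)}(31) − f^{(1)}(4)) = 1/12 · (-6.71344e-05 − (-0.0312500)) = 0.00259857.
Partial sum through k=1: 0.252111.
Correction k=2: B_{4}/4! · (f^{(3)}(31) − f^{(3)}(4)) = −1/720 · (-8.38306e-07 − (-0.0234375)) = -3.25509e-05.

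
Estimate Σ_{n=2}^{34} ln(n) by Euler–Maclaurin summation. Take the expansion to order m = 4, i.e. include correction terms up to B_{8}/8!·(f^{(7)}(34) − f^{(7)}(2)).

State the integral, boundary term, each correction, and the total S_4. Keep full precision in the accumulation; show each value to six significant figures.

S_4 ≈ 88.5808

∫_2^34 ln(x) dx evaluates to 86.5100.
Boundary: ½(f(2) + f(34)) = ½(0.693147 + 3.52636) = 2.10975.
Integral + boundary = 88.6197.
Order-1 term: 1/12 · (0.0294118 − 0.500000) = -0.0392157.
After k=1: 88.5805.
Order-2 term: −1/720 · (5.08854e-05 − 0.250000) = 0.000347152.
After k=2: 88.5808.
Order-3 term: 1/30240 · (5.28222e-07 − 0.750000) = -2.48016e-05.
After k=3: 88.5808.
Order-4 term: −1/1209600 · (1.37082e-08 − 5.62500) = 4.65030e-06.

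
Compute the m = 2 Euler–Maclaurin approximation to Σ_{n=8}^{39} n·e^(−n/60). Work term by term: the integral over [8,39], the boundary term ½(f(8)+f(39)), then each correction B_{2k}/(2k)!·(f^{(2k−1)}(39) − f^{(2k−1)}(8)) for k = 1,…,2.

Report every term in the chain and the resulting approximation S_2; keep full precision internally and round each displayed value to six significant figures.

∫_8^39 x·e^(−x/60) dx evaluates to 469.755.
½[f(8) + f(39)] = ½[7.00139 + 20.3598] = 13.6806.
Integral + boundary = 483.436.
Order-1 term: 1/12 · (0.182716 − 0.758484) = -0.0479806.
Partial sum through k=1: 483.388.
Order-2 term: −1/720 · (0.000340780 − 0.000696897) = 4.94607e-07.

S_2 ≈ 483.388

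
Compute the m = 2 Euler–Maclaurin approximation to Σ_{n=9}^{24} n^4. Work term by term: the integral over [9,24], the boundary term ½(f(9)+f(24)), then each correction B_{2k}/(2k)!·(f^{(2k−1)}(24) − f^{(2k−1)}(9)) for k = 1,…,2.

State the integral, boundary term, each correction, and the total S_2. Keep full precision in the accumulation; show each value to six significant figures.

The integral term ∫_9^24 x^4 dx = 1.58072e+06.
Boundary: ½(f(9) + f(24)) = ½(6561.00 + 331776) = 169168.
So far: 1.74988e+06.
Order-1 term: 1/12 · (55296.0 − 2916.00) = 4365.00.
Running total after k=1: 1.75425e+06.
Order-2 term: −1/720 · (576.000 − 216.000) = -0.500000.

S_2 ≈ 1.75425e+06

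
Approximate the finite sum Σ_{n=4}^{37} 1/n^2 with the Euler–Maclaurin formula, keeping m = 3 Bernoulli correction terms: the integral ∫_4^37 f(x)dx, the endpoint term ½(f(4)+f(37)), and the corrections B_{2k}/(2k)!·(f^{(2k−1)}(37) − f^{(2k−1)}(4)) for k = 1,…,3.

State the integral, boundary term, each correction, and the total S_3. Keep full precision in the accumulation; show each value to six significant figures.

S_3 ≈ 0.257158

Integral: ∫_4^37 1/x^2 dx = 0.222973.
Endpoint term: (f(4) + f(37))/2 = (0.0625000 + 0.000730460)/2 = 0.0316152.
Running total after boundary: 0.254588.
k=1: B_{2}/(2)! × [f^{(1)}(37) − f^{(1)}(4)] = 1/12 × (-3.94843e-05 − (-0.0312500)) = 0.00260088.
After k=1: 0.257189.
k=2: B_{4}/(4)! × [f^{(3)}(37) − f^{(3)}(4)] = −1/720 × (-3.46101e-07 − (-0.0234375)) = -3.25516e-05.
After k=2: 0.257157.
k=3: B_{6}/(6)! × [f^{(5)}(37) − f^{(5)}(4)] = 1/30240 × (-7.58439e-09 − (-0.0439453)) = 1.45322e-06.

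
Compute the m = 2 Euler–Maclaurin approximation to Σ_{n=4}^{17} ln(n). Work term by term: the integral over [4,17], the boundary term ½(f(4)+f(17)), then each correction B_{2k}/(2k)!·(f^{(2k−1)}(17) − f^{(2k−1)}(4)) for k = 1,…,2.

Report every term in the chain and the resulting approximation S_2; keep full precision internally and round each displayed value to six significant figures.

S_2 ≈ 31.7133

Integral: ∫_4^17 ln(x) dx = 29.6194.
Boundary: ½(f(4) + f(17)) = ½(1.38629 + 2.83321) = 2.10975.
Running total after boundary: 31.7292.
k=1: B_{2}/(2)! × [f^{(1)}(17) − f^{(1)}(4)] = 1/12 × (0.0588235 − 0.250000) = -0.0159314.
Partial sum through k=1: 31.7133.
k=2: B_{4}/(4)! × [f^{(3)}(17) − f^{(3)}(4)] = −1/720 × (0.000407083 − 0.0312500) = 4.28374e-05.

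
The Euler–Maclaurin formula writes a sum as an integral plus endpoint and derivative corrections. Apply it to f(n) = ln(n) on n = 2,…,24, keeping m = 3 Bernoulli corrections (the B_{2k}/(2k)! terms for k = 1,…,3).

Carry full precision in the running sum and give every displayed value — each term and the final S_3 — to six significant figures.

Integral: ∫_2^24 ln(x) dx = 52.8870.
Boundary: ½(f(2) + f(24)) = ½(0.693147 + 3.17805) = 1.93560.
Integral + boundary = 54.8226.
Correction k=1: B_{2}/2! · (f^{(1)}(24) − f^{(1)}(2)) = 1/12 · (0.0416667 − 0.500000) = -0.0381944.
Running total after k=1: 54.7844.
Correction k=2: B_{4}/4! · (f^{(3)}(24) − f^{(3)}(2)) = −1/720 · (0.000144676 − 0.250000) = 0.000347021.
Running total after k=2: 54.7848.
Correction k=3: B_{6}/6! · (f^{(5)}(24) − f^{(5)}(2)) = 1/30240 · (3.01408e-06 − 0.750000) = -2.48015e-05.

S_3 ≈ 54.7847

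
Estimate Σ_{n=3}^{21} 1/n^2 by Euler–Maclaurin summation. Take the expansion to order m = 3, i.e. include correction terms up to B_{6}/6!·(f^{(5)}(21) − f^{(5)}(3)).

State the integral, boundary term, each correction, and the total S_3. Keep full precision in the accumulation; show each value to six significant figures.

S_3 ≈ 0.348432

The integral term ∫_3^21 1/x^2 dx = 0.285714.
½[f(3) + f(21)] = ½[0.111111 + 0.00226757] = 0.0566893.
So far: 0.342404.
Correction k=1: B_{2}/2! · (f^{(1)}(21) − f^{(1)}(3)) = 1/12 · (-0.000215959 − (-0.0740741)) = 0.00615484.
Partial sum through k=1: 0.348558.
Correction k=2: B_{4}/4! · (f^{(3)}(21) − f^{(3)}(3)) = −1/720 · (-5.87645e-06 − (-0.0987654)) = -0.000137166.
Partial sum through k=2: 0.348421.
Correction k=3: B_{6}/6! · (f^{(5)}(21) − f^{(5)}(3)) = 1/30240 · (-3.99758e-07 − (-0.329218)) = 1.08868e-05.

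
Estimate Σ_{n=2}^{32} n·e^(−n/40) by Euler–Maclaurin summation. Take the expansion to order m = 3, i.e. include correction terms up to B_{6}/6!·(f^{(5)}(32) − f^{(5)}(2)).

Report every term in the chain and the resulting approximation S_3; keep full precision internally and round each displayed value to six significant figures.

The integral term ∫_2^32 x·e^(−x/40) dx = 303.998.
½[f(2) + f(32)] = ½[1.90246 + 14.3785] = 8.14049.
So far: 312.139.
Order-1 term: 1/12 · (0.0898658 − 0.903668) = -0.0678168.
After k=1: 312.071.
Order-2 term: −1/720 · (0.000617827 − 0.00175383) = 1.57778e-06.
After k=2: 312.071.
Order-3 term: 1/30240 · (7.37180e-07 − 1.83929e-06) = -3.64455e-11.

S_3 ≈ 312.071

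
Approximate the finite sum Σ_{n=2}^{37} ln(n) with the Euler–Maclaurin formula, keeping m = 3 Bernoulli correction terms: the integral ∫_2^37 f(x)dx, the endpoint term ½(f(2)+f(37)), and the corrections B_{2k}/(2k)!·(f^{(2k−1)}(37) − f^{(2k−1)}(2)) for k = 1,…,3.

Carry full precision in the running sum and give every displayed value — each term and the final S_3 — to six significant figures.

S_3 ≈ 99.3306

Integral: ∫_2^37 ln(x) dx = 97.2177.
Boundary: ½(f(2) + f(37)) = ½(0.693147 + 3.61092) = 2.15203.
Integral + boundary = 99.3697.
Correction k=1: B_{2}/2! · (f^{(1)}(37) − f^{(1)}(2)) = 1/12 · (0.0270270 − 0.500000) = -0.0394144.
Running total after k=1: 99.3303.
Correction k=2: B_{4}/4! · (f^{(3)}(37) − f^{(3)}(2)) = −1/720 · (3.94843e-05 − 0.250000) = 0.000347167.
Running total after k=2: 99.3306.
Correction k=3: B_{6}/6! · (f^{(5)}(37) − f^{(5)}(2)) = 1/30240 · (3.46101e-07 − 0.750000) = -2.48016e-05.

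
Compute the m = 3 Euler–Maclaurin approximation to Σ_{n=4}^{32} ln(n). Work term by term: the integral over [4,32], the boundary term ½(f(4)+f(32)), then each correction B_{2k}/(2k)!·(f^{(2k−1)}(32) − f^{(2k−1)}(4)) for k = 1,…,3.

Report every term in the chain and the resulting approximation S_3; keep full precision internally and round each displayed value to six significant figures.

S_3 ≈ 79.7662

Integral: ∫_4^32 ln(x) dx = 77.3584.
Endpoint term: (f(4) + f(32))/2 = (1.38629 + 3.46574)/2 = 2.42602.
Integral + boundary = 79.7844.
Correction k=1: B_{2}/2! · (f^{(1)}(32) − f^{(1)}(4)) = 1/12 · (0.0312500 − 0.250000) = -0.0182292.
Running total after k=1: 79.7662.
Correction k=2: B_{4}/4! · (f^{(3)}(32) − f^{(3)}(4)) = −1/720 · (6.10352e-05 − 0.0312500) = 4.33180e-05.
Running total after k=2: 79.7662.
Correction k=3: B_{6}/6! · (f^{(5)}(32) − f^{(5)}(4)) = 1/30240 · (7.15256e-07 − 0.0234375) = -7.75026e-07.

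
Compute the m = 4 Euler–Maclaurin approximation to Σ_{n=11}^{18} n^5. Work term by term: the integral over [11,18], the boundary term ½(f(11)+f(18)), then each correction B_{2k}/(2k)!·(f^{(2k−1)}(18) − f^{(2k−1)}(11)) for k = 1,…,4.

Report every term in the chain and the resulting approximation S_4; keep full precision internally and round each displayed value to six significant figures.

S_4 ≈ 6.43638e+06

Integral: ∫_11^18 x^5 dx = 5.37344e+06.
½[f(11) + f(18)] = ½[161051 + 1.88957e+06] = 1.02531e+06.
Running total after boundary: 6.39875e+06.
Order-1 term: 1/12 · (524880 − 73205.0) = 37639.6.
After k=1: 6.43639e+06.
Order-2 term: −1/720 · (19440.0 − 7260.00) = -16.9167.
After k=2: 6.43638e+06.
Order-3 term: 1/30240 · (120.000 − 120.000) = 0.00000.
After k=3: 6.43638e+06.
Order-4 term: −1/1209600 · (0.00000 − 0.00000) = 0.00000.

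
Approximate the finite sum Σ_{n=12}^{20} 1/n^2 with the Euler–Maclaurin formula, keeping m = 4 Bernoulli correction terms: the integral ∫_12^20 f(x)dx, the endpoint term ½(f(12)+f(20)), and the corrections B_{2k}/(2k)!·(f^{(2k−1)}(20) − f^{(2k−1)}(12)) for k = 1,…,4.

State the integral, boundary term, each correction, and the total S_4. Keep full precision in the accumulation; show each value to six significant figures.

The integral term ∫_12^20 1/x^2 dx = 0.0333333.
½[f(12) + f(20)] = ½[0.00694444 + 0.00250000] = 0.00472222.
Integral + boundary = 0.0380556.
Order-1 term: 1/12 · (-0.000250000 − (-0.00115741)) = 7.56173e-05.
Running total after k=1: 0.0381312.
Order-2 term: −1/720 · (-7.50000e-06 − (-9.64506e-05)) = -1.23543e-07.
Running total after k=2: 0.0381310.
Order-3 term: 1/30240 · (-5.62500e-07 − (-2.00939e-05)) = 6.45879e-10.
Running total after k=3: 0.0381310.
Order-4 term: −1/1209600 · (-7.87500e-08 − (-7.81429e-06)) = -6.39512e-12.

S_4 ≈ 0.0381310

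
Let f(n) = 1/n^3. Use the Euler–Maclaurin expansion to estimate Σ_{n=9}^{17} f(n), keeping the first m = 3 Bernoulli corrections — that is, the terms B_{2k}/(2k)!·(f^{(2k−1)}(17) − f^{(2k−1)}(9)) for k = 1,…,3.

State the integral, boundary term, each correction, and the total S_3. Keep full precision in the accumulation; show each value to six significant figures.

S_3 ≈ 0.00526534

∫_9^17 1/x^3 dx evaluates to 0.00444274.
½[f(9) + f(17)] = ½[0.00137174 + 0.000203542] = 0.000787642.
Integral + boundary = 0.00523038.
k=1: B_{2}/(2)! × [f^{(1)}(17) − f^{(1)}(9)] = 1/12 × (-3.59191e-05 − (-0.000457247)) = 3.51107e-05.
After k=1: 0.00526549.
k=2: B_{4}/(4)! × [f^{(3)}(17) − f^{(3)}(9)] = −1/720 × (-2.48575e-06 − (-0.000112901)) = -1.53354e-07.
After k=2: 0.00526533.
k=3: B_{6}/(6)! × [f^{(5)}(17) − f^{(5)}(9)] = 1/30240 × (-3.61251e-07 − (-5.85410e-05)) = 1.92393e-09.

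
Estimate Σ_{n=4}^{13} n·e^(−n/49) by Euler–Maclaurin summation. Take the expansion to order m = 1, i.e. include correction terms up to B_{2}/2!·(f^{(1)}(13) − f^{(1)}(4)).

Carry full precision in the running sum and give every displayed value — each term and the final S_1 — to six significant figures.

S_1 ≈ 70.1690

Integral: ∫_4^13 x·e^(−x/49) dx = 63.3640.
Boundary: ½(f(4) + f(13)) = ½(3.68644 + 9.97062) = 6.82853.
Running total after boundary: 70.1926.
Order-1 term: 1/12 · (0.563489 − 0.846377) = -0.0235740.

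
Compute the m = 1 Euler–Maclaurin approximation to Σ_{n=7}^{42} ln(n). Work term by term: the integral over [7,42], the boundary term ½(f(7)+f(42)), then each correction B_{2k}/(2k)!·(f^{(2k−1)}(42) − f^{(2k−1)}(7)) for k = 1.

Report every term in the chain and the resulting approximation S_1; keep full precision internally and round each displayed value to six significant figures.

S_1 ≈ 111.193

The integral term ∫_7^42 ln(x) dx = 108.361.
½[f(7) + f(42)] = ½[1.94591 + 3.73767] = 2.84179.
Integral + boundary = 111.203.
Order-1 term: 1/12 · (0.0238095 − 0.142857) = -0.00992063.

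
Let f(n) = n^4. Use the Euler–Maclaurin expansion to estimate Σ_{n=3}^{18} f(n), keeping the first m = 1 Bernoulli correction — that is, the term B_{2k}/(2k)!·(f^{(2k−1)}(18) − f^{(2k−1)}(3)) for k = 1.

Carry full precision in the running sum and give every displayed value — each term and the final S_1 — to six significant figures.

∫_3^18 x^4 dx evaluates to 377865.
½[f(3) + f(18)] = ½[81.0000 + 104976] = 52528.5.
Running total after boundary: 430394.
Order-1 term: 1/12 · (23328.0 − 108.000) = 1935.00.

S_1 ≈ 432328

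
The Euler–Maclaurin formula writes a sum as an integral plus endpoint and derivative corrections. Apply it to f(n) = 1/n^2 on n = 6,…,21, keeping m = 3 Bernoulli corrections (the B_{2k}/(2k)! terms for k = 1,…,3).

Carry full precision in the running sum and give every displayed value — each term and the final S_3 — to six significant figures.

Integral: ∫_6^21 1/x^2 dx = 0.119048.
Endpoint term: (f(6) + f(21))/2 = (0.0277778 + 0.00226757)/2 = 0.0150227.
Running total after boundary: 0.134070.
k=1: B_{2}/(2)! × [f^{(1)}(21) − f^{(1)}(6)] = 1/12 × (-0.000215959 − (-0.00925926)) = 0.000753608.
Partial sum through k=1: 0.134824.
k=2: B_{4}/(4)! × [f^{(3)}(21) − f^{(3)}(6)] = −1/720 × (-5.87645e-06 − (-0.00308642)) = -4.27853e-06.
Partial sum through k=2: 0.134820.
k=3: B_{6}/(6)! × [f^{(5)}(21) − f^{(5)}(6)] = 1/30240 × (-3.99758e-07 − (-0.00257202)) = 8.50402e-08.

S_3 ≈ 0.134820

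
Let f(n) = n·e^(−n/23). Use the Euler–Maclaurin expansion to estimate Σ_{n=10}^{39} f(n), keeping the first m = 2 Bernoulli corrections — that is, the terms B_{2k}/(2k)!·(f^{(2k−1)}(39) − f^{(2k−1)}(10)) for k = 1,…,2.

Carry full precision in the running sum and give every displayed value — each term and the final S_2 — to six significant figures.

S_2 ≈ 236.513

The integral term ∫_10^39 x·e^(−x/23) dx = 229.739.
Boundary: ½(f(10) + f(39)) = ½(6.47405 + 7.15570) = 6.81488.
Integral + boundary = 236.554.
Correction k=1: B_{2}/2! · (f^{(1)}(39) − f^{(1)}(10)) = 1/12 · (-0.127638 − 0.365925) = -0.0411302.
Partial sum through k=1: 236.513.
Correction k=2: B_{4}/4! · (f^{(3)}(39) − f^{(3)}(10)) = −1/720 · (0.000452403 − 0.00313939) = 3.73192e-06.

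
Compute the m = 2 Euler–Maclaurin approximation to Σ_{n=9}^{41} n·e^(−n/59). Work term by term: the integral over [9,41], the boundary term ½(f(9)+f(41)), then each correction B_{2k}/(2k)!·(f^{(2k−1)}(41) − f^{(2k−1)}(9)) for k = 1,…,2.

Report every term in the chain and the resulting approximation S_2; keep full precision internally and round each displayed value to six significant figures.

Integral: ∫_9^41 x·e^(−x/59) dx = 499.604.
½[f(9) + f(41)] = ½[7.72670 + 20.4638] = 14.0952.
So far: 513.699.
Correction k=1: B_{2}/2! · (f^{(1)}(41) − f^{(1)}(9)) = 1/12 · (0.152273 − 0.727561) = -0.0479407.
After k=1: 513.651.
Correction k=2: B_{4}/4! · (f^{(3)}(41) − f^{(3)}(9)) = −1/720 · (0.000330510 − 0.000702271) = 5.16335e-07.

S_2 ≈ 513.651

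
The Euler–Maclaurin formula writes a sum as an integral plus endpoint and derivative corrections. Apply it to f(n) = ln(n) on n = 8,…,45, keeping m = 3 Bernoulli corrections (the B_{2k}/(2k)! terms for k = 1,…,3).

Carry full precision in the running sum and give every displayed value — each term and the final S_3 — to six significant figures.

S_3 ≈ 120.599

∫_8^45 ln(x) dx evaluates to 117.664.
½[f(8) + f(45)] = ½[2.07944 + 3.80666] = 2.94305.
Integral + boundary = 120.607.
Correction k=1: B_{2}/2! · (f^{(1)}(45) − f^{(1)}(8)) = 1/12 · (0.0222222 − 0.125000) = -0.00856481.
After k=1: 120.599.
Correction k=2: B_{4}/4! · (f^{(3)}(45) − f^{(3)}(8)) = −1/720 · (2.19479e-05 − 0.00390625) = 5.39486e-06.
After k=2: 120.599.
Correction k=3: B_{6}/6! · (f^{(5)}(45) − f^{(5)}(8)) = 1/30240 · (1.30061e-07 − 0.000732422) = -2.42160e-08.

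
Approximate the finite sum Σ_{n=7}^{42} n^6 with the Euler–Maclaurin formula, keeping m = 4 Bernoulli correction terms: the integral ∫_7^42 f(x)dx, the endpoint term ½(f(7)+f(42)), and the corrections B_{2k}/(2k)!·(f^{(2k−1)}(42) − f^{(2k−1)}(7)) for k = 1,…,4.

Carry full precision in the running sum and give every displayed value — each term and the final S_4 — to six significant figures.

S_4 ≈ 3.57440e+10

∫_7^42 x^6 dx evaluates to 3.29341e+10.
Endpoint term: (f(7) + f(42))/2 = (117649 + 5.48903e+09)/2 = 2.74457e+09.
Running total after boundary: 3.56786e+10.
k=1: B_{2}/(2)! × [f^{(1)}(42) − f^{(1)}(7)] = 1/12 × (7.84147e+08 − 100842) = 6.53372e+07.
Running total after k=1: 3.57440e+10.
k=2: B_{4}/(4)! × [f^{(3)}(42) − f^{(3)}(7)] = −1/720 × (8.89056e+06 − 41160.0) = -12290.8.
Running total after k=2: 3.57440e+10.
k=3: B_{6}/(6)! × [f^{(5)}(42) − f^{(5)}(7)] = 1/30240 × (30240.0 − 5040.00) = 0.833333.
Running total after k=3: 3.57440e+10.
k=4: B_{8}/(8)! × [f^{(7)}(42) − f^{(7)}(7)] = −1/1209600 × (0.00000 − 0.00000) = 0.00000.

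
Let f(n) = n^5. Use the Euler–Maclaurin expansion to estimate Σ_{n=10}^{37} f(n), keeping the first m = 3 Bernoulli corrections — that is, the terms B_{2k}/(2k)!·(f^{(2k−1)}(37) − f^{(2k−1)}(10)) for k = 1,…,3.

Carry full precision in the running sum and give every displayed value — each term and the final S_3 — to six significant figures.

S_3 ≈ 4.62953e+08

∫_10^37 x^5 dx evaluates to 4.27454e+08.
Boundary: ½(f(10) + f(37)) = ½(100000 + 6.93440e+07) = 3.47220e+07.
Running total after boundary: 4.62176e+08.
Correction k=1: B_{2}/2! · (f^{(1)}(37) − f^{(1)}(10)) = 1/12 · (9.37080e+06 − 50000.0) = 776734.
Partial sum through k=1: 4.62953e+08.
Correction k=2: B_{4}/4! · (f^{(3)}(37) − f^{(3)}(10)) = −1/720 · (82140.0 − 6000.00) = -105.750.
Partial sum through k=2: 4.62953e+08.
Correction k=3: B_{6}/6! · (f^{(5)}(37) − f^{(5)}(10)) = 1/30240 · (120.000 − 120.000) = 0.00000.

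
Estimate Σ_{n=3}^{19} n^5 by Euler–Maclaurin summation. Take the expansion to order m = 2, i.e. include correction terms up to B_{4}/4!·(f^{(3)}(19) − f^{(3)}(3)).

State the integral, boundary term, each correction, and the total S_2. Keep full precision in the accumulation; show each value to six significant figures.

The integral term ∫_3^19 x^5 dx = 7.84086e+06.
Boundary: ½(f(3) + f(19)) = ½(243.000 + 2.47610e+06) = 1.23817e+06.
Integral + boundary = 9.07903e+06.
Correction k=1: B_{2}/2! · (f^{(1)}(19) − f^{(1)}(3)) = 1/12 · (651605 − 405.000) = 54266.7.
After k=1: 9.13330e+06.
Correction k=2: B_{4}/4! · (f^{(3)}(19) − f^{(3)}(3)) = −1/720 · (21660.0 − 540.000) = -29.3333.

S_2 ≈ 9.13327e+06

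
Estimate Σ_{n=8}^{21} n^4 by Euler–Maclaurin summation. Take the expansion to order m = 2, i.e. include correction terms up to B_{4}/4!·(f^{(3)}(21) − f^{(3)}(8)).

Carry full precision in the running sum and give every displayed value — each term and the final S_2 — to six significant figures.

S_2 ≈ 912471

The integral term ∫_8^21 x^4 dx = 810267.
Boundary: ½(f(8) + f(21)) = ½(4096.00 + 194481) = 99288.5.
Integral + boundary = 909555.
k=1: B_{2}/(2)! × [f^{(1)}(21) − f^{(1)}(8)] = 1/12 × (37044.0 − 2048.00) = 2916.33.
Partial sum through k=1: 912471.
k=2: B_{4}/(4)! × [f^{(3)}(21) − f^{(3)}(8)] = −1/720 × (504.000 − 192.000) = -0.433333.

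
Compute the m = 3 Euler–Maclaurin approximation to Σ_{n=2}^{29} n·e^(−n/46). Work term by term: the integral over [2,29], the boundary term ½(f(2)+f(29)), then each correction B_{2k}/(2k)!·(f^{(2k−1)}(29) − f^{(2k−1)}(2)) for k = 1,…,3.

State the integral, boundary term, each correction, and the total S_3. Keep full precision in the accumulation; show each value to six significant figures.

S_3 ≈ 286.031

The integral term ∫_2^29 x·e^(−x/46) dx = 277.414.
½[f(2) + f(29)] = ½[1.91491 + 15.4384] = 8.67668.
Integral + boundary = 286.091.
k=1: B_{2}/(2)! × [f^{(1)}(29) − f^{(1)}(2)] = 1/12 × (0.196742 − 0.915825) = -0.0599236.
Running total after k=1: 286.031.
k=2: B_{4}/(4)! × [f^{(3)}(29) − f^{(3)}(2)] = −1/720 × (0.000596154 − 0.00133777) = 1.03003e-06.
Running total after k=2: 286.031.
k=3: B_{6}/(6)! × [f^{(5)}(29) − f^{(5)}(2)] = 1/30240 × (5.19532e-07 − 1.05990e-06) = -1.78692e-11.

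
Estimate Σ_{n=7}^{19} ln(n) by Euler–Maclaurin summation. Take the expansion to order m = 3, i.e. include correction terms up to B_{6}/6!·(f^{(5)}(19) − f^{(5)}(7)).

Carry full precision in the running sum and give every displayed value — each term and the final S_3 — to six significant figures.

S_3 ≈ 32.7606

∫_7^19 ln(x) dx evaluates to 30.3230.
½[f(7) + f(19)] = ½[1.94591 + 2.94444] = 2.44517.
Running total after boundary: 32.7681.
k=1: B_{2}/(2)! × [f^{(1)}(19) − f^{(1)}(7)] = 1/12 × (0.0526316 − 0.142857) = -0.00751880.
After k=1: 32.7606.
k=2: B_{4}/(4)! × [f^{(3)}(19) − f^{(3)}(7)] = −1/720 × (0.000291588 − 0.00583090) = 7.69349e-06.
After k=2: 32.7606.
k=3: B_{6}/(6)! × [f^{(5)}(19) − f^{(5)}(7)] = 1/30240 × (9.69267e-06 − 0.00142798) = -4.69009e-08.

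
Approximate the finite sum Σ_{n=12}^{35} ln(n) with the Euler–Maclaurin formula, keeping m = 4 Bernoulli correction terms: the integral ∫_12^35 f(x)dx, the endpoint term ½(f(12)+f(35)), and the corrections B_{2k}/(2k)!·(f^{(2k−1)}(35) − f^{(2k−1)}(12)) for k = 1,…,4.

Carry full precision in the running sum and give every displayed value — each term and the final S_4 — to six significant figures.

The integral term ∫_12^35 ln(x) dx = 71.6183.
Boundary: ½(f(12) + f(35)) = ½(2.48491 + 3.55535) = 3.02013.
Integral + boundary = 74.6384.
Correction k=1: B_{2}/2! · (f^{(1)}(35) − f^{(1)}(12)) = 1/12 · (0.0285714 − 0.0833333) = -0.00456349.
Partial sum through k=1: 74.6339.
Correction k=2: B_{4}/4! · (f^{(3)}(35) − f^{(3)}(12)) = −1/720 · (4.66472e-05 − 0.00115741) = 1.54272e-06.
Partial sum through k=2: 74.6339.
Correction k=3: B_{6}/6! · (f^{(5)}(35) − f^{(5)}(12)) = 1/30240 · (4.56952e-07 − 9.64506e-05) = -3.17439e-09.
Partial sum through k=3: 74.6339.
Correction k=4: B_{8}/8! · (f^{(7)}(35) − f^{(7)}(12)) = −1/1209600 · (1.11907e-08 − 2.00939e-05) = 1.66028e-11.

S_4 ≈ 74.6339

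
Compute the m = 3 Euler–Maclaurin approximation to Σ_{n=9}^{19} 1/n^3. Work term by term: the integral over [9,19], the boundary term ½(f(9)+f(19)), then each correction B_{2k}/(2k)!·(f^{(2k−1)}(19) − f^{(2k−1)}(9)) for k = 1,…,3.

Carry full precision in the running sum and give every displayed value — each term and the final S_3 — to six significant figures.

The integral term ∫_9^19 1/x^3 dx = 0.00478780.
½[f(9) + f(19)] = ½[0.00137174 + 0.000145794] = 0.000758768.
Integral + boundary = 0.00554657.
Correction k=1: B_{2}/2! · (f^{(1)}(19) − f^{(1)}(9)) = 1/12 · (-2.30201e-05 − (-0.000457247)) = 3.61856e-05.
Partial sum through k=1: 0.00558275.
Correction k=2: B_{4}/4! · (f^{(3)}(19) − f^{(3)}(9)) = −1/720 · (-1.27535e-06 − (-0.000112901)) = -1.55035e-07.
Partial sum through k=2: 0.00558260.
Correction k=3: B_{6}/6! · (f^{(5)}(19) − f^{(5)}(9)) = 1/30240 · (-1.48379e-07 − (-5.85410e-05)) = 1.93097e-09.

S_3 ≈ 0.00558260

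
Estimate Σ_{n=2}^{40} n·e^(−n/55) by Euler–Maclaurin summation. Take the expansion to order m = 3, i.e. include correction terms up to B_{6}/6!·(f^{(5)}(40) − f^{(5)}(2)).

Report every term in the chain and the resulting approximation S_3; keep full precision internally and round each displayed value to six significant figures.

∫_2^40 x·e^(−x/55) dx evaluates to 498.197.
Endpoint term: (f(2) + f(40))/2 = (1.92858 + 19.3290)/2 = 10.6288.
Running total after boundary: 508.826.
Order-1 term: 1/12 · (0.131789 − 0.929225) = -0.0664530.
After k=1: 508.759.
Order-2 term: −1/720 · (0.000363054 − 0.000944728) = 8.07881e-07.
After k=2: 508.759.
Order-3 term: 1/30240 · (2.25634e-07 − 5.23066e-07) = -9.83573e-12.

S_3 ≈ 508.759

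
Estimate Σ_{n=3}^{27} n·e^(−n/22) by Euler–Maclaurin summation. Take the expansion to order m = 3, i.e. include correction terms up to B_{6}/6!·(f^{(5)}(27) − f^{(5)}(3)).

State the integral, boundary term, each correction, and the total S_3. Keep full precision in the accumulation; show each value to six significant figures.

Integral: ∫_3^27 x·e^(−x/22) dx = 163.937.
Boundary: ½(f(3) + f(27)) = ½(2.61758 + 7.91345) = 5.26551.
Integral + boundary = 169.203.
Correction k=1: B_{2}/2! · (f^{(1)}(27) − f^{(1)}(3)) = 1/12 · (-0.0666116 − 0.753545) = -0.0683463.
Running total after k=1: 169.134.
Correction k=2: B_{4}/4! · (f^{(3)}(27) − f^{(3)}(3)) = −1/720 · (0.00107349 − 0.00516239) = 5.67902e-06.
Running total after k=2: 169.134.
Correction k=3: B_{6}/6! · (f^{(5)}(27) − f^{(5)}(3)) = 1/30240 · (4.72027e-06 − 1.81154e-05) = -4.42961e-10.

S_3 ≈ 169.134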